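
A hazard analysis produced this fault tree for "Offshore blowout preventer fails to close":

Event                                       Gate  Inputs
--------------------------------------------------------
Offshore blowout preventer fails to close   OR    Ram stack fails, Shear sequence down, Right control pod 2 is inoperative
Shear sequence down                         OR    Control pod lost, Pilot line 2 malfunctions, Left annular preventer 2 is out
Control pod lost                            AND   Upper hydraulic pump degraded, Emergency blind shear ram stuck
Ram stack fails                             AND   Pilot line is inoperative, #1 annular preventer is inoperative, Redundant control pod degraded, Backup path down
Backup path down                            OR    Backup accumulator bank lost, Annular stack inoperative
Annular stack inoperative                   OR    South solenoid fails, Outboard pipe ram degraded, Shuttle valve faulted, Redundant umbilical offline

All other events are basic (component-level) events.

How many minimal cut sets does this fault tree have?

Annular stack inoperative [OR]: union of children's cut sets → 4 cut set(s).
Backup path down [OR]: union of children's cut sets → 5 cut set(s).
Ram stack fails [AND]: one cut set from each child combined → 1 × 1 × 1 × 5 = 5 cut set(s).
Control pod lost [AND]: one cut set from each child combined → 1 × 1 = 1 cut set(s).
Shear sequence down [OR]: union of children's cut sets → 3 cut set(s).
Offshore blowout preventer fails to close [OR]: union of children's cut sets → 9 cut set(s).
Minimal cut sets: {#1 annular preventer is inoperative, Backup accumulator bank lost, Pilot line is inoperative, Redundant control pod degraded}; {#1 annular preventer is inoperative, Pilot line is inoperative, Redundant control pod degraded, South solenoid fails}; {#1 annular preventer is inoperative, Outboard pipe ram degraded, Pilot line is inoperative, Redundant control pod degraded}; {#1 annular preventer is inoperative, Pilot line is inoperative, Redundant control pod degraded, Shuttle valve faulted}; {#1 annular preventer is inoperative, Pilot line is inoperative, Redundant control pod degraded, Redundant umbilical offline}; {Emergency blind shear ram stuck, Upper hydraulic pump degraded}; {Pilot line 2 malfunctions}; {Left annular preventer 2 is out}; {Right control pod 2 is inoperative}.

9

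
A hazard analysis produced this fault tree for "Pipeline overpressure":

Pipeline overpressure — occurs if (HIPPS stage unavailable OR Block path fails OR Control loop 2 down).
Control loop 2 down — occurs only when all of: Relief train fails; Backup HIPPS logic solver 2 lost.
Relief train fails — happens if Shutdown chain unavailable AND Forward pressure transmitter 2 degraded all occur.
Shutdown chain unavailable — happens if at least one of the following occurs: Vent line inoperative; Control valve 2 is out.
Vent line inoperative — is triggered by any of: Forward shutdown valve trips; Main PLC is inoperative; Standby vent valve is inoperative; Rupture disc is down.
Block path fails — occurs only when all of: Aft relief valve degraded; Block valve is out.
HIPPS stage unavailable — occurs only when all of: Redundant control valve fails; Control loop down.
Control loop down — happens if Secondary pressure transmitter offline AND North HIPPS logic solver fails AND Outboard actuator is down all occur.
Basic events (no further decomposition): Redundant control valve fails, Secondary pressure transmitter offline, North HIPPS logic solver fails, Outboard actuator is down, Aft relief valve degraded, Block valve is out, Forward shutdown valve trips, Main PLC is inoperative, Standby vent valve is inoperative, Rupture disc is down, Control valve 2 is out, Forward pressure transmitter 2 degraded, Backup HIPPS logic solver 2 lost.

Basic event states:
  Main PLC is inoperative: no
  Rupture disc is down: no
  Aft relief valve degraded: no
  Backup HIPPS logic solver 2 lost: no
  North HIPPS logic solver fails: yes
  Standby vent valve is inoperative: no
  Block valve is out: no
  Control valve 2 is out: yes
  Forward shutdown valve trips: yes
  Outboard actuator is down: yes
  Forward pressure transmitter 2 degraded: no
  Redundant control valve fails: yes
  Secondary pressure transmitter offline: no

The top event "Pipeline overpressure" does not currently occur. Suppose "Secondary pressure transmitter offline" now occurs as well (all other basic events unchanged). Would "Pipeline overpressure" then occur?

Yes

Counterfactual: set "Secondary pressure transmitter offline" to occurred.
Control loop down [AND]: Secondary pressure transmitter offline=occurs, North HIPPS logic solver fails=occurs, Outboard actuator is down=occurs → all inputs occur → occurs.
HIPPS stage unavailable [AND]: Redundant control valve fails=occurs, Control loop down=occurs → all inputs occur → occurs.
Block path fails [AND]: Aft relief valve degraded=not, Block valve is out=not → not all inputs occur → does not occur.
Vent line inoperative [OR]: Forward shutdown valve trips=occurs, Main PLC is inoperative=not, Standby vent valve is inoperative=not, Rupture disc is down=not → at least one input occurs → occurs.
Shutdown chain unavailable [OR]: Vent line inoperative=occurs, Control valve 2 is out=occurs → at least one input occurs → occurs.
Relief train fails [AND]: Shutdown chain unavailable=occurs, Forward pressure transmitter 2 degraded=not → not all inputs occur → does not occur.
Control loop 2 down [AND]: Relief train fails=not, Backup HIPPS logic solver 2 lost=not → not all inputs occur → does not occur.
Pipeline overpressure [OR]: HIPPS stage unavailable=occurs, Block path fails=not, Control loop 2 down=not → at least one input occurs → occurs.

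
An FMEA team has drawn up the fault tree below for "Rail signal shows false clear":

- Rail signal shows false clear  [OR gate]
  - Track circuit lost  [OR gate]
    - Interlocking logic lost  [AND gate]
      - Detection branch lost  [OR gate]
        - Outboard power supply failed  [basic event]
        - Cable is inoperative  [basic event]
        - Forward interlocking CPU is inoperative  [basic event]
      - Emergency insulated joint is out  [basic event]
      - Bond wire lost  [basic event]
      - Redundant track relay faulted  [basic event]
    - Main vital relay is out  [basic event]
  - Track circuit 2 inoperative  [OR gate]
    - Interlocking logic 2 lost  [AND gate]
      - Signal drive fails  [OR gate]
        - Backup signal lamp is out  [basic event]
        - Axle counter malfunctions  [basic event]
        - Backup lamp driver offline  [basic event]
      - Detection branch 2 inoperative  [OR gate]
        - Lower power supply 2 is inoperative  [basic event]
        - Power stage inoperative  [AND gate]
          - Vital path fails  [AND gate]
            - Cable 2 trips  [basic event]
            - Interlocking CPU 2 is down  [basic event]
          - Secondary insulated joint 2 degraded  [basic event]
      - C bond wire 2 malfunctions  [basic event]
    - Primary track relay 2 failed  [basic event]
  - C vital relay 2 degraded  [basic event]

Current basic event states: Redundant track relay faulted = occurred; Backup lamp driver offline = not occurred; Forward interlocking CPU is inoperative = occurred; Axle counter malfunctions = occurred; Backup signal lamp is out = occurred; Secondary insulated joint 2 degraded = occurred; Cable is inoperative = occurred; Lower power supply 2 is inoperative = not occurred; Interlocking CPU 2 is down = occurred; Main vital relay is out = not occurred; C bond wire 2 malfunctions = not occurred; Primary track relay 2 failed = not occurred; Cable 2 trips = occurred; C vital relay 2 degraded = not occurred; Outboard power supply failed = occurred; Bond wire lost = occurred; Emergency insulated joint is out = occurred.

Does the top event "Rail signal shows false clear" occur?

Detection branch lost [OR]: Outboard power supply failed=occurs, Cable is inoperative=occurs, Forward interlocking CPU is inoperative=occurs → at least one input occurs → occurs.
Interlocking logic lost [AND]: Detection branch lost=occurs, Emergency insulated joint is out=occurs, Bond wire lost=occurs, Redundant track relay faulted=occurs → all inputs occur → occurs.
Track circuit lost [OR]: Interlocking logic lost=occurs, Main vital relay is out=not → at least one input occurs → occurs.
Signal drive fails [OR]: Backup signal lamp is out=occurs, Axle counter malfunctions=occurs, Backup lamp driver offline=not → at least one input occurs → occurs.
Vital path fails [AND]: Cable 2 trips=occurs, Interlocking CPU 2 is down=occurs → all inputs occur → occurs.
Power stage inoperative [AND]: Vital path fails=occurs, Secondary insulated joint 2 degraded=occurs → all inputs occur → occurs.
Detection branch 2 inoperative [OR]: Lower power supply 2 is inoperative=not, Power stage inoperative=occurs → at least one input occurs → occurs.
Interlocking logic 2 lost [AND]: Signal drive fails=occurs, Detection branch 2 inoperative=occurs, C bond wire 2 malfunctions=not → not all inputs occur → does not occur.
Track circuit 2 inoperative [OR]: Interlocking logic 2 lost=not, Primary track relay 2 failed=not → no input occurs → does not occur.
Rail signal shows false clear [OR]: Track circuit lost=occurs, Track circuit 2 inoperative=not, C vital relay 2 degraded=not → at least one input occurs → occurs.

Yes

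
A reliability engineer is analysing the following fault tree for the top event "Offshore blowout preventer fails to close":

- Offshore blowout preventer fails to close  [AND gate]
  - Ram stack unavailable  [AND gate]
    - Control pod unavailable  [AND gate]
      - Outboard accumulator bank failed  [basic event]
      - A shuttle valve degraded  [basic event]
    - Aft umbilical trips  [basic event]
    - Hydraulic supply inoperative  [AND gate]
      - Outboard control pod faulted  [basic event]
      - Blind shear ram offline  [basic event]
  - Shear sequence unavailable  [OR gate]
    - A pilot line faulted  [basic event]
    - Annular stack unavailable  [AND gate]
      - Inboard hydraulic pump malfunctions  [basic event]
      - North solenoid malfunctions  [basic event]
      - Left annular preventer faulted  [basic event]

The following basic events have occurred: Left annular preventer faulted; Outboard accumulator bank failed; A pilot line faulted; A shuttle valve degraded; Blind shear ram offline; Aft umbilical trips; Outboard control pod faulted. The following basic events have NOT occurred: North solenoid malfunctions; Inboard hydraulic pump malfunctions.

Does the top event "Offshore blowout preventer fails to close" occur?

Yes

Control pod unavailable [AND]: Outboard accumulator bank failed=occurs, A shuttle valve degraded=occurs → all inputs occur → occurs.
Hydraulic supply inoperative [AND]: Outboard control pod faulted=occurs, Blind shear ram offline=occurs → all inputs occur → occurs.
Ram stack unavailable [AND]: Control pod unavailable=occurs, Aft umbilical trips=occurs, Hydraulic supply inoperative=occurs → all inputs occur → occurs.
Annular stack unavailable [AND]: Inboard hydraulic pump malfunctions=not, North solenoid malfunctions=not, Left annular preventer faulted=occurs → not all inputs occur → does not occur.
Shear sequence unavailable [OR]: A pilot line faulted=occurs, Annular stack unavailable=not → at least one input occurs → occurs.
Offshore blowout preventer fails to close [AND]: Ram stack unavailable=occurs, Shear sequence unavailable=occurs → all inputs occur → occurs.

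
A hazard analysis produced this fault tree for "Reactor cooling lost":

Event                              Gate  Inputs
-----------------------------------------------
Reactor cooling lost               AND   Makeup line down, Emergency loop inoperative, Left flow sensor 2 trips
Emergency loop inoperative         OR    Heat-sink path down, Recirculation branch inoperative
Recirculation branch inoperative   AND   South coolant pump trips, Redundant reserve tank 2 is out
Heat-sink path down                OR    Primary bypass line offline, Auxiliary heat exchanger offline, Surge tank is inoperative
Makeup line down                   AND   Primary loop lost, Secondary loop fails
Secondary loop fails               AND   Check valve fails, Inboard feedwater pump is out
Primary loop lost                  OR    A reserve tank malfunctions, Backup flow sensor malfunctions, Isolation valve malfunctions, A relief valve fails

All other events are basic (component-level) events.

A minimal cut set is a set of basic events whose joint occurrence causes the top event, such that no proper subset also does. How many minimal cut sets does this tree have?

Primary loop lost [OR]: union of children's cut sets → 4 cut set(s).
Secondary loop fails [AND]: one cut set from each child combined → 1 × 1 = 1 cut set(s).
Makeup line down [AND]: one cut set from each child combined → 4 × 1 = 4 cut set(s).
Heat-sink path down [OR]: union of children's cut sets → 3 cut set(s).
Recirculation branch inoperative [AND]: one cut set from each child combined → 1 × 1 = 1 cut set(s).
Emergency loop inoperative [OR]: union of children's cut sets → 4 cut set(s).
Reactor cooling lost [AND]: one cut set from each child combined → 4 × 4 × 1 = 16 cut set(s).

16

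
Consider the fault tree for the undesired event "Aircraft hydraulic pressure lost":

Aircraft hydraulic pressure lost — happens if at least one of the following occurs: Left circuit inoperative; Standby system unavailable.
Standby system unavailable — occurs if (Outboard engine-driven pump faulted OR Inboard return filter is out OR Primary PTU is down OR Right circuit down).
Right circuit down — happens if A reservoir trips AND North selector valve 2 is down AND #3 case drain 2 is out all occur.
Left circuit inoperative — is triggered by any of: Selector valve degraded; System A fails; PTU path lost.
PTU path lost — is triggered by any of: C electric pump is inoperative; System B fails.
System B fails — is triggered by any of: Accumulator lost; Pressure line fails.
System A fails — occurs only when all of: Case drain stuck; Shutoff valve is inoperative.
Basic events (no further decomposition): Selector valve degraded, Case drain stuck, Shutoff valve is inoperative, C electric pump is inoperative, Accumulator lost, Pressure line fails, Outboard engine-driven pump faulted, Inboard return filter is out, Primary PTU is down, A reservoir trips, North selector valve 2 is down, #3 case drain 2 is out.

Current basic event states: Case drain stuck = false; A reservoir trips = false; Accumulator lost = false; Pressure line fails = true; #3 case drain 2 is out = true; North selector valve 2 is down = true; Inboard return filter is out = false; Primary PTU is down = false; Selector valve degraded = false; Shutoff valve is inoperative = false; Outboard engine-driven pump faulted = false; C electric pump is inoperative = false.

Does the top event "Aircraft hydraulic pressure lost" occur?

Yes

System A fails [AND]: Case drain stuck=not, Shutoff valve is inoperative=not → not all inputs occur → does not occur.
System B fails [OR]: Accumulator lost=not, Pressure line fails=occurs → at least one input occurs → occurs.
PTU path lost [OR]: C electric pump is inoperative=not, System B fails=occurs → at least one input occurs → occurs.
Left circuit inoperative [OR]: Selector valve degraded=not, System A fails=not, PTU path lost=occurs → at least one input occurs → occurs.
Right circuit down [AND]: A reservoir trips=not, North selector valve 2 is down=occurs, #3 case drain 2 is out=occurs → not all inputs occur → does not occur.
Standby system unavailable [OR]: Outboard engine-driven pump faulted=not, Inboard return filter is out=not, Primary PTU is down=not, Right circuit down=not → no input occurs → does not occur.
Aircraft hydraulic pressure lost [OR]: Left circuit inoperative=occurs, Standby system unavailable=not → at least one input occurs → occurs.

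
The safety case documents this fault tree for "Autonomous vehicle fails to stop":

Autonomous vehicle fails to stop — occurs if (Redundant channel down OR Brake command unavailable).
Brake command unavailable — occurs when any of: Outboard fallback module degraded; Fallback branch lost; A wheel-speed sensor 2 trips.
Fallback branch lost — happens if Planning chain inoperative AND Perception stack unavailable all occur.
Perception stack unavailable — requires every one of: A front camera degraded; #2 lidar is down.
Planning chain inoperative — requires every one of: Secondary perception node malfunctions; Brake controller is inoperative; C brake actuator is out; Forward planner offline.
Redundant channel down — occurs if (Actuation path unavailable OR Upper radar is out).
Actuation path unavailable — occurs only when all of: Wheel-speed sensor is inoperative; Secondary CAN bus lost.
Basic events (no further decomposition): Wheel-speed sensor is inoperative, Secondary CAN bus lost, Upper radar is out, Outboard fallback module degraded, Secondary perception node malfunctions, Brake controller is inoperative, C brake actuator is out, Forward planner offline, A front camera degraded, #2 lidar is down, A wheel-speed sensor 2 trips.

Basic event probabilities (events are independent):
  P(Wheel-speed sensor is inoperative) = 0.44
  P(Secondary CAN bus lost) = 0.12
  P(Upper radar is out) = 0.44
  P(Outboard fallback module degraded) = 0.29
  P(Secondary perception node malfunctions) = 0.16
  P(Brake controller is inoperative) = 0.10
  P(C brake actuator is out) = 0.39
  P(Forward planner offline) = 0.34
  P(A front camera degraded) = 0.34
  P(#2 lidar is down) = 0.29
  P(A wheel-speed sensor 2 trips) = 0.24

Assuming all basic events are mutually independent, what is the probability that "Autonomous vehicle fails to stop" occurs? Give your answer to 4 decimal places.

0.7138

P(Actuation path unavailable) [AND] = 0.44 × 0.12 = 0.052800
P(Redundant channel down) [OR] = 1 − (1−0.052800) × (1−0.44) = 0.469568
P(Planning chain inoperative) [AND] = 0.16 × 0.10 × 0.39 × 0.34 = 0.002122
P(Perception stack unavailable) [AND] = 0.34 × 0.29 = 0.098600
P(Fallback branch lost) [AND] = 0.002122 × 0.098600 = 0.000209
P(Brake command unavailable) [OR] = 1 − (1−0.29) × (1−0.000209) × (1−0.24) = 0.460513
P(Autonomous vehicle fails to stop) [OR] = 1 − (1−0.469568) × (1−0.460513) = 0.713839
Rounded to 4 decimal places: P(Autonomous vehicle fails to stop) ≈ 0.7138.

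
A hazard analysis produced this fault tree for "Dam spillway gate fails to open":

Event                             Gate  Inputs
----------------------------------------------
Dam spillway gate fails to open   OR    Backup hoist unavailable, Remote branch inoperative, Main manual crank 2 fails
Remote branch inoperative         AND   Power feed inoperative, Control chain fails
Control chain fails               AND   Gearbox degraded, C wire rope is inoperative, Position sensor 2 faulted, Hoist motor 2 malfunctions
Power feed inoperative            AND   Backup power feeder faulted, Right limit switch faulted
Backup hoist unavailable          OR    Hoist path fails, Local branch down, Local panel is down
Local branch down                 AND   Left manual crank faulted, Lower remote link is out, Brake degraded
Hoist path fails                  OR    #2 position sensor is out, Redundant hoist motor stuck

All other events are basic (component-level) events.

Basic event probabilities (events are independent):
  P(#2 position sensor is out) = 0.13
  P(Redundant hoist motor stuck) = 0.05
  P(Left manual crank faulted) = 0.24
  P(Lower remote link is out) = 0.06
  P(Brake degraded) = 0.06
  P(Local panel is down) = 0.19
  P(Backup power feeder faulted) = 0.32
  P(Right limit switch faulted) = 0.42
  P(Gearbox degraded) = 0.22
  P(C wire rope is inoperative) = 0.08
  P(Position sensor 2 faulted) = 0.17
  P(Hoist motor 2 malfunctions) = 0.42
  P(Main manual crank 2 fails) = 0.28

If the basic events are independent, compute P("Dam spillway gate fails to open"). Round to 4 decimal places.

0.5185

P(Hoist path fails) [OR] = 1 − (1−0.13) × (1−0.05) = 0.173500
P(Local branch down) [AND] = 0.24 × 0.06 × 0.06 = 0.000864
P(Backup hoist unavailable) [OR] = 1 − (1−0.173500) × (1−0.000864) × (1−0.19) = 0.331113
P(Power feed inoperative) [AND] = 0.32 × 0.42 = 0.134400
P(Control chain fails) [AND] = 0.22 × 0.08 × 0.17 × 0.42 = 0.001257
P(Remote branch inoperative) [AND] = 0.134400 × 0.001257 = 0.000169
P(Dam spillway gate fails to open) [OR] = 1 − (1−0.331113) × (1−0.000169) × (1−0.28) = 0.518483
Rounded to 4 decimal places: P(Dam spillway gate fails to open) ≈ 0.5185.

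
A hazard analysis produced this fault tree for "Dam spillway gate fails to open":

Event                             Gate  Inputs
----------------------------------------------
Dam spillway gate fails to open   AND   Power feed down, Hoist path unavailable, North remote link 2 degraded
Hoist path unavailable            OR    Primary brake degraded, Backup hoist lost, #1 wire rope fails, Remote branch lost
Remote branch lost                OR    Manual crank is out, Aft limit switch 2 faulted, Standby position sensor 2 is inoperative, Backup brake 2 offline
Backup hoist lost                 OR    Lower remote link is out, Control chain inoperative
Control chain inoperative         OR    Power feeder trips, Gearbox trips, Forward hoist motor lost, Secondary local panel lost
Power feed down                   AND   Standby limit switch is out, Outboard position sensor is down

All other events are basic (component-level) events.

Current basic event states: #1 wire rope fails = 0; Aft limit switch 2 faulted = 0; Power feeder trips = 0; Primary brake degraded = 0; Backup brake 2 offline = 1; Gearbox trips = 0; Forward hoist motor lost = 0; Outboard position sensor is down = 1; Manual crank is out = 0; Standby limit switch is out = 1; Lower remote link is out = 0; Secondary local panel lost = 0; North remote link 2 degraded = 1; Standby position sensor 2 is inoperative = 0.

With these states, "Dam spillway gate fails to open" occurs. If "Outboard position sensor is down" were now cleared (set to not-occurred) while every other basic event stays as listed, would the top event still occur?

Counterfactual: set "Outboard position sensor is down" to not occurred.
Power feed down [AND]: Standby limit switch is out=occurs, Outboard position sensor is down=not → not all inputs occur → does not occur.
Control chain inoperative [OR]: Power feeder trips=not, Gearbox trips=not, Forward hoist motor lost=not, Secondary local panel lost=not → no input occurs → does not occur.
Backup hoist lost [OR]: Lower remote link is out=not, Control chain inoperative=not → no input occurs → does not occur.
Remote branch lost [OR]: Manual crank is out=not, Aft limit switch 2 faulted=not, Standby position sensor 2 is inoperative=not, Backup brake 2 offline=occurs → at least one input occurs → occurs.
Hoist path unavailable [OR]: Primary brake degraded=not, Backup hoist lost=not, #1 wire rope fails=not, Remote branch lost=occurs → at least one input occurs → occurs.
Dam spillway gate fails to open [AND]: Power feed down=not, Hoist path unavailable=occurs, North remote link 2 degraded=occurs → not all inputs occur → does not occur.

No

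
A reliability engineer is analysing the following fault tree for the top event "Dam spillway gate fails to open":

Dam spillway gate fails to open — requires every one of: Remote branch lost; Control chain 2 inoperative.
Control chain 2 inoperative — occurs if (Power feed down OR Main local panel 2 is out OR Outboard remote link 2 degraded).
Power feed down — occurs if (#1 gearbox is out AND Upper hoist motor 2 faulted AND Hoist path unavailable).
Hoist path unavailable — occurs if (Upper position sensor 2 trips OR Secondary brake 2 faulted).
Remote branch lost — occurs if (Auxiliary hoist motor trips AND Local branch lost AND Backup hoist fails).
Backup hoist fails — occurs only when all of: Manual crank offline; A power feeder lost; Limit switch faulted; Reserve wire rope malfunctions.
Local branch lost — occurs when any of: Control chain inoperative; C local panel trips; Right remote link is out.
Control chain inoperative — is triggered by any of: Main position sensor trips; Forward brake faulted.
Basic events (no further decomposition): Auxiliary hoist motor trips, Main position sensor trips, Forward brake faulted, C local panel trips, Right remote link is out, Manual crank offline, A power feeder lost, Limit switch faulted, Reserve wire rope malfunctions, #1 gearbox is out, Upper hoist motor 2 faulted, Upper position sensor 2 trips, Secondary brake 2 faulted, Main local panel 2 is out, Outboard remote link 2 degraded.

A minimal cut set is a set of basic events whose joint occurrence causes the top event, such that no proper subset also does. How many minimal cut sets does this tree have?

16

Control chain inoperative [OR]: union of children's cut sets → 2 cut set(s).
Local branch lost [OR]: union of children's cut sets → 4 cut set(s).
Backup hoist fails [AND]: one cut set from each child combined → 1 × 1 × 1 × 1 = 1 cut set(s).
Remote branch lost [AND]: one cut set from each child combined → 1 × 4 × 1 = 4 cut set(s).
Hoist path unavailable [OR]: union of children's cut sets → 2 cut set(s).
Power feed down [AND]: one cut set from each child combined → 1 × 1 × 2 = 2 cut set(s).
Control chain 2 inoperative [OR]: union of children's cut sets → 4 cut set(s).
Dam spillway gate fails to open [AND]: one cut set from each child combined → 4 × 4 = 16 cut set(s).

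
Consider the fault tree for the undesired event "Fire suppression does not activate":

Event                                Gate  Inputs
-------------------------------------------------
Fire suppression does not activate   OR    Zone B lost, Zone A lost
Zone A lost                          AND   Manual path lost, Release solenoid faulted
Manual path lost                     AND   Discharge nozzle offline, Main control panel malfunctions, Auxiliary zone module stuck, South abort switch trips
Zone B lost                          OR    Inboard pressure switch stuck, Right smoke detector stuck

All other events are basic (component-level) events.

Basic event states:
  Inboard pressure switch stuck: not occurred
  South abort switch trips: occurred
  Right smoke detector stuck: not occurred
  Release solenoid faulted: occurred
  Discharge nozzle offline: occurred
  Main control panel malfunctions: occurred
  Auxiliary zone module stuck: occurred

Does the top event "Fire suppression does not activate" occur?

Zone B lost [OR]: Inboard pressure switch stuck=not, Right smoke detector stuck=not → no input occurs → does not occur.
Manual path lost [AND]: Discharge nozzle offline=occurs, Main control panel malfunctions=occurs, Auxiliary zone module stuck=occurs, South abort switch trips=occurs → all inputs occur → occurs.
Zone A lost [AND]: Manual path lost=occurs, Release solenoid faulted=occurs → all inputs occur → occurs.
Fire suppression does not activate [OR]: Zone B lost=not, Zone A lost=occurs → at least one input occurs → occurs.

Yes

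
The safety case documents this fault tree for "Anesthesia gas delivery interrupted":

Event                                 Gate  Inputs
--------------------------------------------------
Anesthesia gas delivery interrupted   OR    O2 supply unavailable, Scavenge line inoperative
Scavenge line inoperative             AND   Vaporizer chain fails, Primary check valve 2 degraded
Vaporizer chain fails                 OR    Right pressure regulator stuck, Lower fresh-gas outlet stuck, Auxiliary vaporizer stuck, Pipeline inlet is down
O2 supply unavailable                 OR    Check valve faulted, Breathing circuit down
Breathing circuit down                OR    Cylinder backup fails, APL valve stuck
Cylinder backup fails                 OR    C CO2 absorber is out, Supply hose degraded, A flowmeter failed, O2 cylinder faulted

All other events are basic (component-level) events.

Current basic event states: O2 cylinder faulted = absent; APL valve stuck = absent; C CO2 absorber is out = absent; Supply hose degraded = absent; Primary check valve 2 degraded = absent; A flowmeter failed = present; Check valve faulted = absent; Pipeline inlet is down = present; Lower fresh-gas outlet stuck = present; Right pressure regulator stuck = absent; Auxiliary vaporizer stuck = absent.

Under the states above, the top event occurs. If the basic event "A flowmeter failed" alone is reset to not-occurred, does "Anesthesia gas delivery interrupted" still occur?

No

Counterfactual: set "A flowmeter failed" to not occurred.
Cylinder backup fails [OR]: C CO2 absorber is out=not, Supply hose degraded=not, A flowmeter failed=not, O2 cylinder faulted=not → no input occurs → does not occur.
Breathing circuit down [OR]: Cylinder backup fails=not, APL valve stuck=not → no input occurs → does not occur.
O2 supply unavailable [OR]: Check valve faulted=not, Breathing circuit down=not → no input occurs → does not occur.
Vaporizer chain fails [OR]: Right pressure regulator stuck=not, Lower fresh-gas outlet stuck=occurs, Auxiliary vaporizer stuck=not, Pipeline inlet is down=occurs → at least one input occurs → occurs.
Scavenge line inoperative [AND]: Vaporizer chain fails=occurs, Primary check valve 2 degraded=not → not all inputs occur → does not occur.
Anesthesia gas delivery interrupted [OR]: O2 supply unavailable=not, Scavenge line inoperative=not → no input occurs → does not occur.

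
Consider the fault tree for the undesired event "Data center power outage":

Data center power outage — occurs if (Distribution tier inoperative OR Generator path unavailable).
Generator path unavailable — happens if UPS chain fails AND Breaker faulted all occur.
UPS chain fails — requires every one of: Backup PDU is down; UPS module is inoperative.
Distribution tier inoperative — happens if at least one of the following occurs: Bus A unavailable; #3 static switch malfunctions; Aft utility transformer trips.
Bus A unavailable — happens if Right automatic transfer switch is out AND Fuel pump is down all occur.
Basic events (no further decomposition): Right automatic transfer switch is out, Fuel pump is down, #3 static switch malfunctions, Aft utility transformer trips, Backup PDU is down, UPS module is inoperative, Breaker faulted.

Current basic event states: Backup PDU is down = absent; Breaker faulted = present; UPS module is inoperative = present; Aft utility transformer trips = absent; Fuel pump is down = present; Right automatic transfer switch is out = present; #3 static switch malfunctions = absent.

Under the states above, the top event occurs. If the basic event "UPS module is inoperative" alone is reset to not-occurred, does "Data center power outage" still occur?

Yes

Counterfactual: set "UPS module is inoperative" to not occurred.
Bus A unavailable [AND]: Right automatic transfer switch is out=occurs, Fuel pump is down=occurs → all inputs occur → occurs.
Distribution tier inoperative [OR]: Bus A unavailable=occurs, #3 static switch malfunctions=not, Aft utility transformer trips=not → at least one input occurs → occurs.
UPS chain fails [AND]: Backup PDU is down=not, UPS module is inoperative=not → not all inputs occur → does not occur.
Generator path unavailable [AND]: UPS chain fails=not, Breaker faulted=occurs → not all inputs occur → does not occur.
Data center power outage [OR]: Distribution tier inoperative=occurs, Generator path unavailable=not → at least one input occurs → occurs.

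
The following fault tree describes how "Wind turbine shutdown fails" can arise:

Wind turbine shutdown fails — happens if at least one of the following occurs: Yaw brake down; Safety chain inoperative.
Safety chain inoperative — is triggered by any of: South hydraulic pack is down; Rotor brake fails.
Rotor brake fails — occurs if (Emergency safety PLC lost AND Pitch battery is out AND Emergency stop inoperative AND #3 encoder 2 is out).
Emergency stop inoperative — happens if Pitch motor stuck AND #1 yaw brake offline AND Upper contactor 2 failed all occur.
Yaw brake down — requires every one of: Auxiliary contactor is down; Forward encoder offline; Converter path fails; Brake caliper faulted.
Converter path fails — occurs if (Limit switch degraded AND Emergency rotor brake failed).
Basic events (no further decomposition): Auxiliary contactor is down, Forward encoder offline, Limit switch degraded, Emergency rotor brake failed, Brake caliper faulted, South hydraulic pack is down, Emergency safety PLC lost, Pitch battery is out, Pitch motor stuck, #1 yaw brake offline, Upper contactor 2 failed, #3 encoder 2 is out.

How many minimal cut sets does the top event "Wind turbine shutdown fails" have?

3

Converter path fails [AND]: one cut set from each child combined → 1 × 1 = 1 cut set(s).
Yaw brake down [AND]: one cut set from each child combined → 1 × 1 × 1 × 1 = 1 cut set(s).
Emergency stop inoperative [AND]: one cut set from each child combined → 1 × 1 × 1 = 1 cut set(s).
Rotor brake fails [AND]: one cut set from each child combined → 1 × 1 × 1 × 1 = 1 cut set(s).
Safety chain inoperative [OR]: union of children's cut sets → 2 cut set(s).
Wind turbine shutdown fails [OR]: union of children's cut sets → 3 cut set(s).
Minimal cut sets: {Auxiliary contactor is down, Brake caliper faulted, Emergency rotor brake failed, Forward encoder offline, Limit switch degraded}; {South hydraulic pack is down}; {#1 yaw brake offline, #3 encoder 2 is out, Emergency safety PLC lost, Pitch battery is out, Pitch motor stuck, Upper contactor 2 failed}.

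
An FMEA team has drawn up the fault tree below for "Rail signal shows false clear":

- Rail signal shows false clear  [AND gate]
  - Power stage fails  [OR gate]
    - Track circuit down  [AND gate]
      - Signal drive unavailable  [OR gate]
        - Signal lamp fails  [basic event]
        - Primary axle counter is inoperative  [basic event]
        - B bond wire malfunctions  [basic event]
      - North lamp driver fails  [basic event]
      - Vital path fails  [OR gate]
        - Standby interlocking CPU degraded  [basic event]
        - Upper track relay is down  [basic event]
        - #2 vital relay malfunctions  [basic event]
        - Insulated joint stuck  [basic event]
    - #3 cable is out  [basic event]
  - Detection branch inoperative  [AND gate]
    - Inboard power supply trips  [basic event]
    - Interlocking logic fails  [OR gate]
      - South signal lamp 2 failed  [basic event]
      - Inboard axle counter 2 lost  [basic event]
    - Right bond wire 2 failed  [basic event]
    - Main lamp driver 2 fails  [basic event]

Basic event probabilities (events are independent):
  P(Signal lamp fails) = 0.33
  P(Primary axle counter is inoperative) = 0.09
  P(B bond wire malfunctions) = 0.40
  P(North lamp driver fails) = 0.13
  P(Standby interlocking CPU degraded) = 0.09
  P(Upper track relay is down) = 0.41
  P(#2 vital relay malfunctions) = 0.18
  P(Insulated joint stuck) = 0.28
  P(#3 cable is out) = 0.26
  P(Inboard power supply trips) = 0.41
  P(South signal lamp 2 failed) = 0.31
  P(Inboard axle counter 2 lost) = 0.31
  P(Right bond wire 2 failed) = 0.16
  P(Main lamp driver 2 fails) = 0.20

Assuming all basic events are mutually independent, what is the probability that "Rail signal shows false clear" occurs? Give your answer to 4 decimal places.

P(Signal drive unavailable) [OR] = 1 − (1−0.33) × (1−0.09) × (1−0.40) = 0.634180
P(Vital path fails) [OR] = 1 − (1−0.09) × (1−0.41) × (1−0.18) × (1−0.28) = 0.683014
P(Track circuit down) [AND] = 0.634180 × 0.13 × 0.683014 = 0.056310
P(Power stage fails) [OR] = 1 − (1−0.056310) × (1−0.26) = 0.301669
P(Interlocking logic fails) [OR] = 1 − (1−0.31) × (1−0.31) = 0.523900
P(Detection branch inoperative) [AND] = 0.41 × 0.523900 × 0.16 × 0.20 = 0.006874
P(Rail signal shows false clear) [AND] = 0.301669 × 0.006874 = 0.002074
Rounded to 4 decimal places: P(Rail signal shows false clear) ≈ 0.0021.

0.0021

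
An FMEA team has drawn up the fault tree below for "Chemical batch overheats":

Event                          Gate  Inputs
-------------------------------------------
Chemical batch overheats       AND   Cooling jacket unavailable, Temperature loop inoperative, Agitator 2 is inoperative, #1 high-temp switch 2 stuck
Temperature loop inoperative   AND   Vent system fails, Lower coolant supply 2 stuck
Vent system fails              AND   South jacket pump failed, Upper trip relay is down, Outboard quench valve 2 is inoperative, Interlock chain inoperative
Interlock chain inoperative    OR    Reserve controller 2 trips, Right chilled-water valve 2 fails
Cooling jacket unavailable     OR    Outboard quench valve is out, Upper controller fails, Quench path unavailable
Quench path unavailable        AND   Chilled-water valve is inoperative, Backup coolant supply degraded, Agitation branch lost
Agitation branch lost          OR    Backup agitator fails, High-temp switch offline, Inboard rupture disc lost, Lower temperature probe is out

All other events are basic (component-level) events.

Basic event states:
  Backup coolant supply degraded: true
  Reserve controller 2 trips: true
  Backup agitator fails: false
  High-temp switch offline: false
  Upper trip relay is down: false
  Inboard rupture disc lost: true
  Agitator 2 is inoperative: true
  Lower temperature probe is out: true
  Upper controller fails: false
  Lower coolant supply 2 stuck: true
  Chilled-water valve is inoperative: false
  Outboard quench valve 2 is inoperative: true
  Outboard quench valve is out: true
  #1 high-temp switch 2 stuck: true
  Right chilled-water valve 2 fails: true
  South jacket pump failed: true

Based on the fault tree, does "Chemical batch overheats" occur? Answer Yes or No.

Agitation branch lost [OR]: Backup agitator fails=not, High-temp switch offline=not, Inboard rupture disc lost=occurs, Lower temperature probe is out=occurs → at least one input occurs → occurs.
Quench path unavailable [AND]: Chilled-water valve is inoperative=not, Backup coolant supply degraded=occurs, Agitation branch lost=occurs → not all inputs occur → does not occur.
Cooling jacket unavailable [OR]: Outboard quench valve is out=occurs, Upper controller fails=not, Quench path unavailable=not → at least one input occurs → occurs.
Interlock chain inoperative [OR]: Reserve controller 2 trips=occurs, Right chilled-water valve 2 fails=occurs → at least one input occurs → occurs.
Vent system fails [AND]: South jacket pump failed=occurs, Upper trip relay is down=not, Outboard quench valve 2 is inoperative=occurs, Interlock chain inoperative=occurs → not all inputs occur → does not occur.
Temperature loop inoperative [AND]: Vent system fails=not, Lower coolant supply 2 stuck=occurs → not all inputs occur → does not occur.
Chemical batch overheats [AND]: Cooling jacket unavailable=occurs, Temperature loop inoperative=not, Agitator 2 is inoperative=occurs, #1 high-temp switch 2 stuck=occurs → not all inputs occur → does not occur.

No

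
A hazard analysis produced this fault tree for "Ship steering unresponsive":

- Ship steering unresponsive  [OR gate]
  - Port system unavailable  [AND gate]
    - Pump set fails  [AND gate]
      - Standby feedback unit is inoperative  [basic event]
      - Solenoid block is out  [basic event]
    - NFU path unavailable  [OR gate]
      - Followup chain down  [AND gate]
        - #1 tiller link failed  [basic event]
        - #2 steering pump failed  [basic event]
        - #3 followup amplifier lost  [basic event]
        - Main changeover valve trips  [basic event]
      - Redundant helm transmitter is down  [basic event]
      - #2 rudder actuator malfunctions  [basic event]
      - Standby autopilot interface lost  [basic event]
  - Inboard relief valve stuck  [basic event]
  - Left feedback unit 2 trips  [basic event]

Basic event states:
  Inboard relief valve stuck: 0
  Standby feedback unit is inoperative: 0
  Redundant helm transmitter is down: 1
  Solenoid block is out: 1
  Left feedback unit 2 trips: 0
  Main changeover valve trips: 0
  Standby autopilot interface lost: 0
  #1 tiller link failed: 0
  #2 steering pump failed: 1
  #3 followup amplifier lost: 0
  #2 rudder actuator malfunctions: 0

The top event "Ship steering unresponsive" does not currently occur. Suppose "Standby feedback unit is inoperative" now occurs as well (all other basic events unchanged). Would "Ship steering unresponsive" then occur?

Counterfactual: set "Standby feedback unit is inoperative" to occurred.
Pump set fails [AND]: Standby feedback unit is inoperative=occurs, Solenoid block is out=occurs → all inputs occur → occurs.
Followup chain down [AND]: #1 tiller link failed=not, #2 steering pump failed=occurs, #3 followup amplifier lost=not, Main changeover valve trips=not → not all inputs occur → does not occur.
NFU path unavailable [OR]: Followup chain down=not, Redundant helm transmitter is down=occurs, #2 rudder actuator malfunctions=not, Standby autopilot interface lost=not → at least one input occurs → occurs.
Port system unavailable [AND]: Pump set fails=occurs, NFU path unavailable=occurs → all inputs occur → occurs.
Ship steering unresponsive [OR]: Port system unavailable=occurs, Inboard relief valve stuck=not, Left feedback unit 2 trips=not → at least one input occurs → occurs.

Yes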